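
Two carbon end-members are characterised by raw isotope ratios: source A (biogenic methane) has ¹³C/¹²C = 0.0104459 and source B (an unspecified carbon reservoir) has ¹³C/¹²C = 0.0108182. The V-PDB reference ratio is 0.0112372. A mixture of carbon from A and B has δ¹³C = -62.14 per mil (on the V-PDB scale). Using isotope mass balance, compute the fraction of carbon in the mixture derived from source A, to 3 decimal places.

δ_A = (0.0104459/0.0112372 − 1)×1000 = (0.929582 − 1)×1000 = -70.418 per mil
δ_B = (0.0108182/0.0112372 − 1)×1000 = (0.962713 − 1)×1000 = -37.287 per mil
f_A = (δ_mix − δ_B)/(δ_A − δ_B) = (-62.14 − (-37.287))/(-70.418 − (-37.287))
f_A = -24.853 / -33.131 = 0.7501

0.750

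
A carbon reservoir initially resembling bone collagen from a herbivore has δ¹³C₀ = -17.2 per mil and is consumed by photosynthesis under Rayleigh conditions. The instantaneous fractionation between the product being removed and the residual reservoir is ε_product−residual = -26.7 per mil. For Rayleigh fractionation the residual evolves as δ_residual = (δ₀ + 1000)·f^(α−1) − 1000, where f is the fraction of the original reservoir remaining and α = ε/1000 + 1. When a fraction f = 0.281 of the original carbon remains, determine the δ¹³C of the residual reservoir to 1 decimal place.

Rayleigh residual: δ_res = (δ₀ + 1000)·f^(α−1) − 1000
α = ε/1000 + 1 = 0.97330, so α − 1 = -0.02670
f^(α−1) = 0.281^(-0.02670) = 1.034474
δ_res = (-17.2 + 1000) × 1.034474 − 1000 = 1016.681 − 1000 = 16.68 per mil

16.7 per mil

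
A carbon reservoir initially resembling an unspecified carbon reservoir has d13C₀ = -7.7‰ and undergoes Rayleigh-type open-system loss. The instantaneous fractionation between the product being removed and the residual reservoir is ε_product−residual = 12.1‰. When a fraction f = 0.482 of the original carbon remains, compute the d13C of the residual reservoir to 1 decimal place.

Rayleigh residual: δ_res = (δ₀ + 1000)·f^(α−1) − 1000
α = ε/1000 + 1 = 1.01210, so α − 1 = 0.01210
f^(α−1) = 0.482^(0.01210) = 0.991208
δ_res = (-7.7 + 1000) × 0.991208 − 1000 = 983.576 − 1000 = -16.42‰

-16.4‰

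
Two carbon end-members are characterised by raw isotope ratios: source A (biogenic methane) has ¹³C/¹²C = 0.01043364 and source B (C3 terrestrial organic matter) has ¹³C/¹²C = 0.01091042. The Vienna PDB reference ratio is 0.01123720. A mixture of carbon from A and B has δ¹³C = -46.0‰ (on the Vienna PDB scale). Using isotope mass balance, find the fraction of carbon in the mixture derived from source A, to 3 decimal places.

δ_A = (0.01043364/0.01123720 − 1)×1000 = (0.928491 − 1)×1000 = -71.509‰
δ_B = (0.01091042/0.01123720 − 1)×1000 = (0.970920 − 1)×1000 = -29.080‰
f_A = (δ_mix − δ_B)/(δ_A − δ_B) = (-46.0 − (-29.080))/(-71.509 − (-29.080))
f_A = -16.920 / -42.429 = 0.3988

0.399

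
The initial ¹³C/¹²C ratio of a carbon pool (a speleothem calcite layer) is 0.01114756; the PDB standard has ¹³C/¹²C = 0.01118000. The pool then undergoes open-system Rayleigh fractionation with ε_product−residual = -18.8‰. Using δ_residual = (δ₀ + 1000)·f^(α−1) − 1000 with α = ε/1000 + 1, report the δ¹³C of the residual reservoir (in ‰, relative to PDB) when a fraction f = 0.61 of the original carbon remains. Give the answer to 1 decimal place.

δ₀ = (0.01114756/0.01118000 − 1)×1000 = (0.997098 − 1)×1000 = -2.902‰
α − 1 = ε/1000 = -0.0188
f^(α−1) = 0.61^(-0.0188) = 1.009336
δ_res = (-2.902 + 1000) × 1.009336 − 1000 = 1006.407 − 1000 = 6.41‰

6.4‰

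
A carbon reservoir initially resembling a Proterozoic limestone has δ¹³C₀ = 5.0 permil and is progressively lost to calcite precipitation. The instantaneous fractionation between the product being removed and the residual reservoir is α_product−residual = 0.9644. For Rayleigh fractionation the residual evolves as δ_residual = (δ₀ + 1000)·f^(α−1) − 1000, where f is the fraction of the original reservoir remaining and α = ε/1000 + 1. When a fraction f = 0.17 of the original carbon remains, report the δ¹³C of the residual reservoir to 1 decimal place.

Rayleigh residual: δ_res = (δ₀ + 1000)·f^(α−1) − 1000
α − 1 = -0.03560
f^(α−1) = 0.17^(-0.03560) = 1.065114
δ_res = (5.0 + 1000) × 1.065114 − 1000 = 1070.439 − 1000 = 70.44 permil

70.4 permil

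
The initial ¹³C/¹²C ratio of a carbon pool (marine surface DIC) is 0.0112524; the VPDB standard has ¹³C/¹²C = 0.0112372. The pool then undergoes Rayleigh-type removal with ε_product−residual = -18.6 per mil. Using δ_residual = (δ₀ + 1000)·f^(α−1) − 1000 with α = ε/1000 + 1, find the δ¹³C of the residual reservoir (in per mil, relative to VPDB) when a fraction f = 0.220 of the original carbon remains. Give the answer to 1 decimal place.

30.0 per mil

δ₀ = (0.0112524/0.0112372 − 1)×1000 = (1.001353 − 1)×1000 = 1.353 per mil
α − 1 = ε/1000 = -0.0186
f^(α−1) = 0.220^(-0.0186) = 1.028563
δ_res = (1.353 + 1000) × 1.028563 − 1000 = 1029.954 − 1000 = 29.95 per mil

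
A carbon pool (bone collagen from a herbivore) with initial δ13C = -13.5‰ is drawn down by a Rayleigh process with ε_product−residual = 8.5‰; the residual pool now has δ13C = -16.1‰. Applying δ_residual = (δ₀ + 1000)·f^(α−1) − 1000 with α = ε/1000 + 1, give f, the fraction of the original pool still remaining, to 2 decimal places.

α − 1 = ε/1000 = 0.0085
(δ_res + 1000)/(δ₀ + 1000) = (-16.1 + 1000)/(-13.5 + 1000) = 983.9/986.5 = 0.997364
f = 0.997364^(1/0.0085) = exp(ln(0.997364)/0.0085) = exp(-0.00264/0.0085)
f = exp(-0.3105) = 0.7331

0.73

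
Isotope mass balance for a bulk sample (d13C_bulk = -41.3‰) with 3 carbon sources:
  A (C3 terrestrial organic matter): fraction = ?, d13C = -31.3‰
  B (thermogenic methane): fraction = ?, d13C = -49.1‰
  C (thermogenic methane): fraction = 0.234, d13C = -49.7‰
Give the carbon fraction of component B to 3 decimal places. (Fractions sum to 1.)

0.320

Let f_B and f_A be the unknown fractions; fractions sum to 1 so f_B + f_A = 0.766.
Mass balance: Σ fᵢ·δᵢ = δ_bulk ⇒ f_B·(-49.1) + f_A·(-31.3) = -41.3 − (-11.630) = -29.670
Substitute f_A = 0.766 − f_B:
f_B·(-49.1 − -31.3) = -29.670 − 0.766×(-31.3) = -5.694
f_B = -5.694 / -17.8 = 0.3199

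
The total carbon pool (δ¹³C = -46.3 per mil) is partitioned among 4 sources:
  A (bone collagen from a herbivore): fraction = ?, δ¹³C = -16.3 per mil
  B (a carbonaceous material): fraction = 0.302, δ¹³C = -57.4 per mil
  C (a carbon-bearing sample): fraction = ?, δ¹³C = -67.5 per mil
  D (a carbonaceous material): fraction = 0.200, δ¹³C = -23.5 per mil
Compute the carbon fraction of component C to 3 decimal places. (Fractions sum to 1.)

0.315

Let f_C and f_A be the unknown fractions; fractions sum to 1 so f_C + f_A = 0.498.
Mass balance: Σ fᵢ·δᵢ = δ_bulk ⇒ f_C·(-67.5) + f_A·(-16.3) = -46.3 − (-22.035) = -24.265
Substitute f_A = 0.498 − f_C:
f_C·(-67.5 − -16.3) = -24.265 − 0.498×(-16.3) = -16.148
f_C = -16.148 / -51.2 = 0.3154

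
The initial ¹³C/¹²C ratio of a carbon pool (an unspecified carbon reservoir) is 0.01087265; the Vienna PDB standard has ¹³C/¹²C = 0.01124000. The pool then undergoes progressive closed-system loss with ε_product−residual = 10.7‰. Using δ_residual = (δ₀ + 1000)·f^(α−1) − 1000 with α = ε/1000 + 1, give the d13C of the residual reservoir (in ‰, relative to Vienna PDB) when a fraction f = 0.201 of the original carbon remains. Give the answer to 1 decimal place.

-49.1‰

δ₀ = (0.01087265/0.01124000 − 1)×1000 = (0.967318 − 1)×1000 = -32.682‰
α − 1 = ε/1000 = 0.0107
f^(α−1) = 0.201^(0.0107) = 0.982979
δ_res = (-32.682 + 1000) × 0.982979 − 1000 = 950.853 − 1000 = -49.15‰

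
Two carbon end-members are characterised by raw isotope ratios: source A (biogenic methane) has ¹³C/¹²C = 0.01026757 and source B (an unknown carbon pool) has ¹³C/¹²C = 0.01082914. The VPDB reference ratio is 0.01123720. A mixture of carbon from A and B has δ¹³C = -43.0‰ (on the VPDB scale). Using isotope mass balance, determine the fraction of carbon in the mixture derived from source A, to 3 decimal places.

0.134

δ_A = (0.01026757/0.01123720 − 1)×1000 = (0.913712 − 1)×1000 = -86.288‰
δ_B = (0.01082914/0.01123720 − 1)×1000 = (0.963687 − 1)×1000 = -36.313‰
f_A = (δ_mix − δ_B)/(δ_A − δ_B) = (-43.0 − (-36.313))/(-86.288 − (-36.313))
f_A = -6.687 / -49.974 = 0.1338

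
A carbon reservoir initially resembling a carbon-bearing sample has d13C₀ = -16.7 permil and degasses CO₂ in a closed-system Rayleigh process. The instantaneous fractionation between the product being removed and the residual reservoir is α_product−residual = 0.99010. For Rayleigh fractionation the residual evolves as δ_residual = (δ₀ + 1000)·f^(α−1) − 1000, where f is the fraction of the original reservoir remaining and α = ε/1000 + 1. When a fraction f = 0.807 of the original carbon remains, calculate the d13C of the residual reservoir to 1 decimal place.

Rayleigh residual: δ_res = (δ₀ + 1000)·f^(α−1) − 1000
α − 1 = -0.00990
f^(α−1) = 0.807^(-0.00990) = 1.002125
δ_res = (-16.7 + 1000) × 1.002125 − 1000 = 985.390 − 1000 = -14.61 permil

-14.6 permil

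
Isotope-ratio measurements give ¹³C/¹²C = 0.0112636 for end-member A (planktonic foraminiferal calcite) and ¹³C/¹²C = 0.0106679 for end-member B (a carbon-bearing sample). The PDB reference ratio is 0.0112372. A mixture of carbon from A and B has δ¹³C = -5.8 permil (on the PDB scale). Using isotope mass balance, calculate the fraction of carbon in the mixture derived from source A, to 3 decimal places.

0.846

δ_A = (0.0112636/0.0112372 − 1)×1000 = (1.002349 − 1)×1000 = 2.349 permil
δ_B = (0.0106679/0.0112372 − 1)×1000 = (0.949338 − 1)×1000 = -50.662 permil
f_A = (δ_mix − δ_B)/(δ_A − δ_B) = (-5.8 − (-50.662))/(2.349 − (-50.662))
f_A = 44.862 / 53.011 = 0.8463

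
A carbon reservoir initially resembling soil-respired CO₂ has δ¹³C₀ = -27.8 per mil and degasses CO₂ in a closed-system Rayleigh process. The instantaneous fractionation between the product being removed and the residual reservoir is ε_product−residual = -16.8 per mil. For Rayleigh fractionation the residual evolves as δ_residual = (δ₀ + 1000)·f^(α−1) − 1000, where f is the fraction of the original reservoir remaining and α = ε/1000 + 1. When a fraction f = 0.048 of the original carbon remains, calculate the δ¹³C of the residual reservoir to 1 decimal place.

Rayleigh residual: δ_res = (δ₀ + 1000)·f^(α−1) − 1000
α = ε/1000 + 1 = 0.98320, so α − 1 = -0.01680
f^(α−1) = 0.048^(-0.01680) = 1.052338
δ_res = (-27.8 + 1000) × 1.052338 − 1000 = 1023.083 − 1000 = 23.08 per mil

23.1 per mil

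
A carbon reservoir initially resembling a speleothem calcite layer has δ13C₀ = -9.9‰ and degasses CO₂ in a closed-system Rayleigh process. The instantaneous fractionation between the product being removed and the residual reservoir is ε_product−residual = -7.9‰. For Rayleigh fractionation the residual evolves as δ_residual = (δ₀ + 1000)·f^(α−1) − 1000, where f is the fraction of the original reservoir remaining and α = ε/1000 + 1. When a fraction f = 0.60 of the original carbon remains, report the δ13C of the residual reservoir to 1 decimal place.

-5.9‰

Rayleigh residual: δ_res = (δ₀ + 1000)·f^(α−1) − 1000
α = ε/1000 + 1 = 0.99210, so α − 1 = -0.00790
f^(α−1) = 0.60^(-0.00790) = 1.004044
δ_res = (-9.9 + 1000) × 1.004044 − 1000 = 994.104 − 1000 = -5.90‰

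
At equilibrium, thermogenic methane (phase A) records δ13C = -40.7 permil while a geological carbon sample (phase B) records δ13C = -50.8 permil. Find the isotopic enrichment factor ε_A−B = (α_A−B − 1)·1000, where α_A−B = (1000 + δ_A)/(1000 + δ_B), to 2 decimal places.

10.64 permil

α_A−B = (1000 + -40.7) / (1000 + -50.8) = 959.3 / 949.2 = 1.010641
ε_A−B = (1.010641 − 1) × 1000 = 10.641 permil
(The approximation ε ≈ δ_A − δ_B would give 10.1 permil.)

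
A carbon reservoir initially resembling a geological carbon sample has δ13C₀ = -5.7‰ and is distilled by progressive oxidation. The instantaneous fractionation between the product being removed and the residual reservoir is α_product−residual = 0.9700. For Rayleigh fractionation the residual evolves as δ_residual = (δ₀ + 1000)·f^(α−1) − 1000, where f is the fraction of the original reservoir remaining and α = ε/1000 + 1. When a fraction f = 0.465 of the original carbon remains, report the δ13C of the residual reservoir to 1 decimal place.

Rayleigh residual: δ_res = (δ₀ + 1000)·f^(α−1) − 1000
α − 1 = -0.03000
f^(α−1) = 0.465^(-0.03000) = 1.023237
δ_res = (-5.7 + 1000) × 1.023237 − 1000 = 1017.405 − 1000 = 17.40‰

17.4‰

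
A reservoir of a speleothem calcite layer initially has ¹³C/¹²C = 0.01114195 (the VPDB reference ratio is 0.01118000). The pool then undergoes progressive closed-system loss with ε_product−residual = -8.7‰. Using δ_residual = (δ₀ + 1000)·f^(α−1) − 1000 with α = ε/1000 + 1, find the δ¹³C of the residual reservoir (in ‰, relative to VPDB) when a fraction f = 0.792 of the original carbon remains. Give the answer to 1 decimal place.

-1.4‰

δ₀ = (0.01114195/0.01118000 − 1)×1000 = (0.996597 − 1)×1000 = -3.403‰
α − 1 = ε/1000 = -0.0087
f^(α−1) = 0.792^(-0.0087) = 1.002031
δ_res = (-3.403 + 1000) × 1.002031 − 1000 = 998.621 − 1000 = -1.38‰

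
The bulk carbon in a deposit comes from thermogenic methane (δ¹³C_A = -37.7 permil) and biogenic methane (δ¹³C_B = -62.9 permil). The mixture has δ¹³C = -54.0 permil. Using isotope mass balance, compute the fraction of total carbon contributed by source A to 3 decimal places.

δ_mix = f_A·δ_A + (1 − f_A)·δ_B  ⇒  f_A = (δ_mix − δ_B)/(δ_A − δ_B)
f_A = (-54.0 − (-62.9)) / (-37.7 − (-62.9))
f_A = 8.9 / 25.2 = 0.3532

0.353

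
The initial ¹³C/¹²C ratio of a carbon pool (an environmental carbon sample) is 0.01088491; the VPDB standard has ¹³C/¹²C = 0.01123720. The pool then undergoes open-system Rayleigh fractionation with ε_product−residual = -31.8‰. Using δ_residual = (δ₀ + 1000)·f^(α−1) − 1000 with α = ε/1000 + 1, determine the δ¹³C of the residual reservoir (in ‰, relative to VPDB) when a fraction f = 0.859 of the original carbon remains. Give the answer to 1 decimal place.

δ₀ = (0.01088491/0.01123720 − 1)×1000 = (0.968650 − 1)×1000 = -31.350‰
α − 1 = ε/1000 = -0.0318
f^(α−1) = 0.859^(-0.0318) = 1.004845
δ_res = (-31.350 + 1000) × 1.004845 − 1000 = 973.343 − 1000 = -26.66‰

-26.7‰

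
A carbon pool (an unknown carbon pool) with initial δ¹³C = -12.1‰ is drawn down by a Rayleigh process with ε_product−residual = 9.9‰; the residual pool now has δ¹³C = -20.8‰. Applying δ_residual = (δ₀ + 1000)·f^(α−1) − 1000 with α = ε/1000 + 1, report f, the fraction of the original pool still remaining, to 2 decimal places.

0.41

α − 1 = ε/1000 = 0.0099
(δ_res + 1000)/(δ₀ + 1000) = (-20.8 + 1000)/(-12.1 + 1000) = 979.2/987.9 = 0.991193
f = 0.991193^(1/0.0099) = exp(ln(0.991193)/0.0099) = exp(-0.00885/0.0099)
f = exp(-0.8935) = 0.4092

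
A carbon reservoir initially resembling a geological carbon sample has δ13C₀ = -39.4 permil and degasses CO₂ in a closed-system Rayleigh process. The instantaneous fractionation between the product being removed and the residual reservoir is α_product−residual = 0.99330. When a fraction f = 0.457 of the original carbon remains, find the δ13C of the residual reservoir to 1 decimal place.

-34.3 permil

Rayleigh residual: δ_res = (δ₀ + 1000)·f^(α−1) − 1000
α − 1 = -0.00670
f^(α−1) = 0.457^(-0.00670) = 1.005260
δ_res = (-39.4 + 1000) × 1.005260 − 1000 = 965.653 − 1000 = -34.35 permil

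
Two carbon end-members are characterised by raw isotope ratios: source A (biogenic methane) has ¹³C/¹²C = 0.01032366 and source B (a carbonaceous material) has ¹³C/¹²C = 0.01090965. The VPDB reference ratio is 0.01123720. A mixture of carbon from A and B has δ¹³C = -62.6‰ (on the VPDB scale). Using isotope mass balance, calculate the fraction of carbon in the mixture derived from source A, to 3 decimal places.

0.641

δ_A = (0.01032366/0.01123720 − 1)×1000 = (0.918704 − 1)×1000 = -81.296‰
δ_B = (0.01090965/0.01123720 − 1)×1000 = (0.970851 − 1)×1000 = -29.149‰
f_A = (δ_mix − δ_B)/(δ_A − δ_B) = (-62.6 − (-29.149))/(-81.296 − (-29.149))
f_A = -33.451 / -52.147 = 0.6415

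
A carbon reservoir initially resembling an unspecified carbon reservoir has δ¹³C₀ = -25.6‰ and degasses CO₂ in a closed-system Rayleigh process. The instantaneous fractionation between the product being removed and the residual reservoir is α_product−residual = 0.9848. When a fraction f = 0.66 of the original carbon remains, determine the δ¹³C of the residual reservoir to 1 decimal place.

Rayleigh residual: δ_res = (δ₀ + 1000)·f^(α−1) − 1000
α − 1 = -0.01520
f^(α−1) = 0.66^(-0.01520) = 1.006336
δ_res = (-25.6 + 1000) × 1.006336 − 1000 = 980.574 − 1000 = -19.43‰

-19.4‰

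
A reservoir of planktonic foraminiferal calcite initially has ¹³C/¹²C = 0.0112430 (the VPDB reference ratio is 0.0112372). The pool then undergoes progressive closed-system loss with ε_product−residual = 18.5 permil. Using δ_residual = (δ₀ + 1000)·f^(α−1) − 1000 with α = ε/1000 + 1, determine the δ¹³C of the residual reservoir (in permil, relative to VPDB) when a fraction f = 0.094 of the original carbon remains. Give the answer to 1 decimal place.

δ₀ = (0.0112430/0.0112372 − 1)×1000 = (1.000516 − 1)×1000 = 0.516 permil
α − 1 = ε/1000 = 0.0185
f^(α−1) = 0.094^(0.0185) = 0.957200
δ_res = (0.516 + 1000) × 0.957200 − 1000 = 957.694 − 1000 = -42.31 permil

-42.3 permil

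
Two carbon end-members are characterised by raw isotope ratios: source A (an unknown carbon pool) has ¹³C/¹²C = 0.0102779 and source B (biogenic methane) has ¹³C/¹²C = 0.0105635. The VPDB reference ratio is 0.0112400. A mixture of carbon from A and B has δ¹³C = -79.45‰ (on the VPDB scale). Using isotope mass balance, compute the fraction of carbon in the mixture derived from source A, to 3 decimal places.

δ_A = (0.0102779/0.0112400 − 1)×1000 = (0.914404 − 1)×1000 = -85.596‰
δ_B = (0.0105635/0.0112400 − 1)×1000 = (0.939813 − 1)×1000 = -60.187‰
f_A = (δ_mix − δ_B)/(δ_A − δ_B) = (-79.45 − (-60.187))/(-85.596 − (-60.187))
f_A = -19.263 / -25.409 = 0.7581

0.758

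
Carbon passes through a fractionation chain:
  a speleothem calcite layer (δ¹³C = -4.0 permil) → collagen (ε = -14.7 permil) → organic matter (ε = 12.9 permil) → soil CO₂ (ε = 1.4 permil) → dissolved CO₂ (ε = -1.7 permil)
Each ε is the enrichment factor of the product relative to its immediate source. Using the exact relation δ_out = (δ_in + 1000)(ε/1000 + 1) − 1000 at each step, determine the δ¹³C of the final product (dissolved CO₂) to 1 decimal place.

step 1: δ = (-4.00 + 1000)·(-14.7/1000 + 1) − 1000 = -18.64 permil
step 2: δ = (-18.64 + 1000)·(12.9/1000 + 1) − 1000 = -5.98 permil
step 3: δ = (-5.98 + 1000)·(1.4/1000 + 1) − 1000 = -4.59 permil
step 4: δ = (-4.59 + 1000)·(-1.7/1000 + 1) − 1000 = -6.28 permil

-6.3 permil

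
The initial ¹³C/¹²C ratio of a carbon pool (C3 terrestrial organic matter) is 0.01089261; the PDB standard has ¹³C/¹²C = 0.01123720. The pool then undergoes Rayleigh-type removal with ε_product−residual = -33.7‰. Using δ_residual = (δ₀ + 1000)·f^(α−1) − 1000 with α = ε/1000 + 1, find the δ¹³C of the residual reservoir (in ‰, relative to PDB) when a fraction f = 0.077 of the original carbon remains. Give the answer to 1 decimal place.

56.8‰

δ₀ = (0.01089261/0.01123720 − 1)×1000 = (0.969335 − 1)×1000 = -30.665‰
α − 1 = ε/1000 = -0.0337
f^(α−1) = 0.077^(-0.0337) = 1.090248
δ_res = (-30.665 + 1000) × 1.090248 − 1000 = 1056.815 − 1000 = 56.82‰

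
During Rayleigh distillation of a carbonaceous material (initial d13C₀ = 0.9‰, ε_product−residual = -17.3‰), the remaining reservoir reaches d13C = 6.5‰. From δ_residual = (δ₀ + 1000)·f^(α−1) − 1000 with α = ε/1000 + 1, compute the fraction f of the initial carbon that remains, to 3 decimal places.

α − 1 = ε/1000 = -0.0173
(δ_res + 1000)/(δ₀ + 1000) = (6.5 + 1000)/(0.9 + 1000) = 1006.5/1000.9 = 1.005595
f = 1.005595^(1/-0.0173) = exp(ln(1.005595)/-0.0173) = exp(0.00558/-0.0173)
f = exp(-0.3225) = 0.7243

0.724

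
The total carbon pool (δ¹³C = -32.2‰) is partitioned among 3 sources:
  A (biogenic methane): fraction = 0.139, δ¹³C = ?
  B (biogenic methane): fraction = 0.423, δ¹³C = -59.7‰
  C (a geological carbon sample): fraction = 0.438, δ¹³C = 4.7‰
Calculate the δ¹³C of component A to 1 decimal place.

Isotope mass balance: δ_bulk = Σ fᵢ·δᵢ.
-32.2 = 0.139×δ_A + 0.423×(-59.7) + 0.438×(4.7)
0.139·δ_A = -32.2 − (-23.194) = -9.006
δ_A = -9.006 / 0.139 = -64.79‰

-64.8‰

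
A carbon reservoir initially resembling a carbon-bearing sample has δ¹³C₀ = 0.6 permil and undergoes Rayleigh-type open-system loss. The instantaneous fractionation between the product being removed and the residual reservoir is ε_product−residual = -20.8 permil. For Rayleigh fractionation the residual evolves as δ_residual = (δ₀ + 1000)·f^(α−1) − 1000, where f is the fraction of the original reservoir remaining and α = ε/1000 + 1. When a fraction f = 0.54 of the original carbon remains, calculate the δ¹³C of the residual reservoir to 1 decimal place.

13.5 permil

Rayleigh residual: δ_res = (δ₀ + 1000)·f^(α−1) − 1000
α = ε/1000 + 1 = 0.97920, so α − 1 = -0.02080
f^(α−1) = 0.54^(-0.02080) = 1.012899
δ_res = (0.6 + 1000) × 1.012899 − 1000 = 1013.507 − 1000 = 13.51 permil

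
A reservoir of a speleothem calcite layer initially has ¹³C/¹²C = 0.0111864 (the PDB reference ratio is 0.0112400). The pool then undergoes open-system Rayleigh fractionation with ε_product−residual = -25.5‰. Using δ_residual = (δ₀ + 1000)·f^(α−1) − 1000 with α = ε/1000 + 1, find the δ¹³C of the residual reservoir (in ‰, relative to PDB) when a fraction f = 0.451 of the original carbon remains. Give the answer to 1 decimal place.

15.6‰

δ₀ = (0.0111864/0.0112400 − 1)×1000 = (0.995231 − 1)×1000 = -4.769‰
α − 1 = ε/1000 = -0.0255
f^(α−1) = 0.451^(-0.0255) = 1.020513
δ_res = (-4.769 + 1000) × 1.020513 − 1000 = 1015.646 − 1000 = 15.65‰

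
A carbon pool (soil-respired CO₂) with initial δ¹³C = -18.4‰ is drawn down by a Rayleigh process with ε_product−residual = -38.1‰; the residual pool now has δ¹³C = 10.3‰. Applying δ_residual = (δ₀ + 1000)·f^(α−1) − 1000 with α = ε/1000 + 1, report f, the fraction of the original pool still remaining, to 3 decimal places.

α − 1 = ε/1000 = -0.0381
(δ_res + 1000)/(δ₀ + 1000) = (10.3 + 1000)/(-18.4 + 1000) = 1010.3/981.6 = 1.029238
f = 1.029238^(1/-0.0381) = exp(ln(1.029238)/-0.0381) = exp(0.02882/-0.0381)
f = exp(-0.7564) = 0.4694

0.469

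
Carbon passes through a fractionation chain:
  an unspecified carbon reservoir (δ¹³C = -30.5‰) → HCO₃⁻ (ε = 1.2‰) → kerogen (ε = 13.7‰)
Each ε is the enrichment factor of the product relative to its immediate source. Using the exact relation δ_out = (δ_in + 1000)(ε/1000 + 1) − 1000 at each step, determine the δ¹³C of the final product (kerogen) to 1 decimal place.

step 1: δ = (-30.50 + 1000)·(1.2/1000 + 1) − 1000 = -29.34‰
step 2: δ = (-29.34 + 1000)·(13.7/1000 + 1) − 1000 = -16.04‰

-16.0‰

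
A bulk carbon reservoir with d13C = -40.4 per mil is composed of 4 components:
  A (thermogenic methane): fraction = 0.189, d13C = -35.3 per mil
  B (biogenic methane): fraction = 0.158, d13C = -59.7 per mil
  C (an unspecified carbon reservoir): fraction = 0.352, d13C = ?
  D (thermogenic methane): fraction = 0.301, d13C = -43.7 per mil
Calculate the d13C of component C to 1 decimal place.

Isotope mass balance: δ_bulk = Σ fᵢ·δᵢ.
-40.4 = 0.189×(-35.3) + 0.158×(-59.7) + 0.352×δ_C + 0.301×(-43.7)
0.352·δ_C = -40.4 − (-29.258) = -11.142
δ_C = -11.142 / 0.352 = -31.65 per mil

-31.7 per mil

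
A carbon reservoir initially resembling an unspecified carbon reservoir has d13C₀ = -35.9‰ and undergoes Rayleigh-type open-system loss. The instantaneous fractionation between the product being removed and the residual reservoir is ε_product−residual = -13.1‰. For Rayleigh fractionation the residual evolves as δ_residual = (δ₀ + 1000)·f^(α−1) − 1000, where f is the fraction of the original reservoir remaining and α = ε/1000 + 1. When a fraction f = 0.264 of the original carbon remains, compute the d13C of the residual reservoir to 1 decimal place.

Rayleigh residual: δ_res = (δ₀ + 1000)·f^(α−1) − 1000
α = ε/1000 + 1 = 0.98690, so α − 1 = -0.01310
f^(α−1) = 0.264^(-0.01310) = 1.017600
δ_res = (-35.9 + 1000) × 1.017600 − 1000 = 981.068 − 1000 = -18.93‰

-18.9‰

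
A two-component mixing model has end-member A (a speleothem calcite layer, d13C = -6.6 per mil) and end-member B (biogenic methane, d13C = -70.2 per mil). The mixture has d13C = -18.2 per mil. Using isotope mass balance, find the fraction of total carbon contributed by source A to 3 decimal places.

0.818

δ_mix = f_A·δ_A + (1 − f_A)·δ_B  ⇒  f_A = (δ_mix − δ_B)/(δ_A − δ_B)
f_A = (-18.2 − (-70.2)) / (-6.6 − (-70.2))
f_A = 52.0 / 63.6 = 0.8176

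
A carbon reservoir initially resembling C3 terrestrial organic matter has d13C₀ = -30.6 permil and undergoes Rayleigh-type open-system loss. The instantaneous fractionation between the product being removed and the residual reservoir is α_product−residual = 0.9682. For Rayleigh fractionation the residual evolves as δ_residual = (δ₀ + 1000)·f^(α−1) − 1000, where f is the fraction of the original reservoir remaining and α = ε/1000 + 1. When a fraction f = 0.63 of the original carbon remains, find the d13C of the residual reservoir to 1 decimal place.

Rayleigh residual: δ_res = (δ₀ + 1000)·f^(α−1) − 1000
α − 1 = -0.03180
f^(α−1) = 0.63^(-0.03180) = 1.014801
δ_res = (-30.6 + 1000) × 1.014801 − 1000 = 983.748 − 1000 = -16.25 permil

-16.3 permil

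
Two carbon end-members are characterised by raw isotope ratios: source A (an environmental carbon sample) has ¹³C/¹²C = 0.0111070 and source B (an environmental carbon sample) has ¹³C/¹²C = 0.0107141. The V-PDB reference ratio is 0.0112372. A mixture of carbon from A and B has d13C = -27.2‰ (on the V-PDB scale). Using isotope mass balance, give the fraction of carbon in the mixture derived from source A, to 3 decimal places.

δ_A = (0.0111070/0.0112372 − 1)×1000 = (0.988413 − 1)×1000 = -11.587‰
δ_B = (0.0107141/0.0112372 − 1)×1000 = (0.953449 − 1)×1000 = -46.551‰
f_A = (δ_mix − δ_B)/(δ_A − δ_B) = (-27.2 − (-46.551))/(-11.587 − (-46.551))
f_A = 19.351 / 34.964 = 0.5534

0.553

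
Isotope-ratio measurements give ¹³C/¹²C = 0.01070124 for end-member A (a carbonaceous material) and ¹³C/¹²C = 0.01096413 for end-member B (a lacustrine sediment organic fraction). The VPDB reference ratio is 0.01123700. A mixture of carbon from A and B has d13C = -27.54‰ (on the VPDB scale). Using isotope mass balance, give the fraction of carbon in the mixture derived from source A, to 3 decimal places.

δ_A = (0.01070124/0.01123700 − 1)×1000 = (0.952322 − 1)×1000 = -47.678‰
δ_B = (0.01096413/0.01123700 − 1)×1000 = (0.975717 − 1)×1000 = -24.283‰
f_A = (δ_mix − δ_B)/(δ_A − δ_B) = (-27.54 − (-24.283))/(-47.678 − (-24.283))
f_A = -3.257 / -23.395 = 0.1392

0.139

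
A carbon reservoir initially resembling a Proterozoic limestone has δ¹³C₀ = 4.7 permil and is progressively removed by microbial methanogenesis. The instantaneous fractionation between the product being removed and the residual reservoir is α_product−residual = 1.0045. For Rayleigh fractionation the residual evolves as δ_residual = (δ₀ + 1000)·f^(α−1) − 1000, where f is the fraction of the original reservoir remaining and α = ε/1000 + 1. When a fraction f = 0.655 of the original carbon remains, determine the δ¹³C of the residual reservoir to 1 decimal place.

Rayleigh residual: δ_res = (δ₀ + 1000)·f^(α−1) − 1000
α − 1 = 0.00450
f^(α−1) = 0.655^(0.00450) = 0.998098
δ_res = (4.7 + 1000) × 0.998098 − 1000 = 1002.789 − 1000 = 2.79 permil

2.8 permil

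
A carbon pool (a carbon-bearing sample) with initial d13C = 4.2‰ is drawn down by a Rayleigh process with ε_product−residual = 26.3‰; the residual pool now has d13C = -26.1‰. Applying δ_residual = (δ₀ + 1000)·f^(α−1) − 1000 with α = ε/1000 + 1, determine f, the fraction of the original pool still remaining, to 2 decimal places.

0.31

α − 1 = ε/1000 = 0.0263
(δ_res + 1000)/(δ₀ + 1000) = (-26.1 + 1000)/(4.2 + 1000) = 973.9/1004.2 = 0.969827
f = 0.969827^(1/0.0263) = exp(ln(0.969827)/0.0263) = exp(-0.03064/0.0263)
f = exp(-1.1649) = 0.3119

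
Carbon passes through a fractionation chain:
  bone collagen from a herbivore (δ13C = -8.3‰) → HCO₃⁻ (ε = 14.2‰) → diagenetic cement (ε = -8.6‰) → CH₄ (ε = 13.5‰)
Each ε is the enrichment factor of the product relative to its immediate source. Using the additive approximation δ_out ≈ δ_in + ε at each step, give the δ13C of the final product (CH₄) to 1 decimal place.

10.8‰

step 1: δ ≈ -8.3 + (14.2) = 5.9‰
step 2: δ ≈ 5.9 + (-8.6) = -2.7‰
step 3: δ ≈ -2.7 + (13.5) = 10.8‰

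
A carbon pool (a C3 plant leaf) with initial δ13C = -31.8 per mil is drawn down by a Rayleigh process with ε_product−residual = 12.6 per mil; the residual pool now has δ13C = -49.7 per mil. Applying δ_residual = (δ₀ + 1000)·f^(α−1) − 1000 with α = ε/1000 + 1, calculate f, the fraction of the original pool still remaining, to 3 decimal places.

α − 1 = ε/1000 = 0.0126
(δ_res + 1000)/(δ₀ + 1000) = (-49.7 + 1000)/(-31.8 + 1000) = 950.3/968.2 = 0.981512
f = 0.981512^(1/0.0126) = exp(ln(0.981512)/0.0126) = exp(-0.01866/0.0126)
f = exp(-1.4810) = 0.2274

0.227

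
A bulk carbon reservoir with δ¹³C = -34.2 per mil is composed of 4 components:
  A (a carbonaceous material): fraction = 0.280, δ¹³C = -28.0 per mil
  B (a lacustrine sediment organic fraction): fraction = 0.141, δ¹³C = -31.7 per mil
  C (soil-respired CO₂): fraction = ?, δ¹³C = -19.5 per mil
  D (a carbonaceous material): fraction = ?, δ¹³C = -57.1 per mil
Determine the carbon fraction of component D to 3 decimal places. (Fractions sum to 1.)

0.282

Let f_D and f_C be the unknown fractions; fractions sum to 1 so f_D + f_C = 0.579.
Mass balance: Σ fᵢ·δᵢ = δ_bulk ⇒ f_D·(-57.1) + f_C·(-19.5) = -34.2 − (-12.310) = -21.890
Substitute f_C = 0.579 − f_D:
f_D·(-57.1 − -19.5) = -21.890 − 0.579×(-19.5) = -10.600
f_D = -10.600 / -37.6 = 0.2819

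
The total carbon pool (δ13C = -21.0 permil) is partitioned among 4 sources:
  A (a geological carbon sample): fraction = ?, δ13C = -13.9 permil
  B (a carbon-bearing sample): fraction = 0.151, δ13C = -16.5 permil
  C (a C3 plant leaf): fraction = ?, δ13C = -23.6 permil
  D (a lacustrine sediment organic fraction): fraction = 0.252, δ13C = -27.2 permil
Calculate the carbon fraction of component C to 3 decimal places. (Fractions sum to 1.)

0.346

Let f_C and f_A be the unknown fractions; fractions sum to 1 so f_C + f_A = 0.597.
Mass balance: Σ fᵢ·δᵢ = δ_bulk ⇒ f_C·(-23.6) + f_A·(-13.9) = -21.0 − (-9.346) = -11.654
Substitute f_A = 0.597 − f_C:
f_C·(-23.6 − -13.9) = -11.654 − 0.597×(-13.9) = -3.356
f_C = -3.356 / -9.7 = 0.3460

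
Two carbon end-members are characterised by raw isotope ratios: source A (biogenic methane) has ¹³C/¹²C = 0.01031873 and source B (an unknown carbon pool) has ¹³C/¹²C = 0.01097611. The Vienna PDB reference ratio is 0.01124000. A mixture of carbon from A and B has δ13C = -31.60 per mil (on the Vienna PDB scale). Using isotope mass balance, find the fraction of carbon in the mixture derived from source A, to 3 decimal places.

0.139

δ_A = (0.01031873/0.01124000 − 1)×1000 = (0.918036 − 1)×1000 = -81.964 per mil
δ_B = (0.01097611/0.01124000 − 1)×1000 = (0.976522 − 1)×1000 = -23.478 per mil
f_A = (δ_mix − δ_B)/(δ_A − δ_B) = (-31.60 − (-23.478))/(-81.964 − (-23.478))
f_A = -8.122 / -58.486 = 0.1389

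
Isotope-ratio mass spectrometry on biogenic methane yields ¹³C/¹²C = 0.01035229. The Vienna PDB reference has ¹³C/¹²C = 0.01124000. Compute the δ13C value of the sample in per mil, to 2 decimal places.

-78.98 per mil

δ13C = (R_sample / R_standard − 1) × 1000
R_sample / R_standard = 0.01035229 / 0.01124000 = 0.921022
δ13C = (0.921022 − 1) × 1000 = -78.978 per mil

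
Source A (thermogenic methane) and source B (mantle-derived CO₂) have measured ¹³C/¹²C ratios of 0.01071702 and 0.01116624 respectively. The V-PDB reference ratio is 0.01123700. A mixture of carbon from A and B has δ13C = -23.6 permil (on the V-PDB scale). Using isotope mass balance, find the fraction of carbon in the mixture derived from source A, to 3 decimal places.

0.433

δ_A = (0.01071702/0.01123700 − 1)×1000 = (0.953726 − 1)×1000 = -46.274 permil
δ_B = (0.01116624/0.01123700 − 1)×1000 = (0.993703 − 1)×1000 = -6.297 permil
f_A = (δ_mix − δ_B)/(δ_A − δ_B) = (-23.6 − (-6.297))/(-46.274 − (-6.297))
f_A = -17.303 / -39.977 = 0.4328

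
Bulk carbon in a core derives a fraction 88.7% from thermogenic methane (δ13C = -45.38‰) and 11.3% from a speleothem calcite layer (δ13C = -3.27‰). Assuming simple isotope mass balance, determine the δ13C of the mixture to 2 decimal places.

δ_mix = f_A·δ_A + f_B·δ_B
δ_mix = 0.887 × (-45.38) + 0.113 × (-3.27)
δ_mix = -40.252 + -0.370 = -40.622‰

-40.62‰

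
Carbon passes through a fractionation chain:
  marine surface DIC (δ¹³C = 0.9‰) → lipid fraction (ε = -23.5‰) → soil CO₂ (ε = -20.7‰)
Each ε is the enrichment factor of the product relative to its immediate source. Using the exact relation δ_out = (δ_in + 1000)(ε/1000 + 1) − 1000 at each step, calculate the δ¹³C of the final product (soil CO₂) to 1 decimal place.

-42.9‰

step 1: δ = (0.90 + 1000)·(-23.5/1000 + 1) − 1000 = -22.62‰
step 2: δ = (-22.62 + 1000)·(-20.7/1000 + 1) − 1000 = -42.85‰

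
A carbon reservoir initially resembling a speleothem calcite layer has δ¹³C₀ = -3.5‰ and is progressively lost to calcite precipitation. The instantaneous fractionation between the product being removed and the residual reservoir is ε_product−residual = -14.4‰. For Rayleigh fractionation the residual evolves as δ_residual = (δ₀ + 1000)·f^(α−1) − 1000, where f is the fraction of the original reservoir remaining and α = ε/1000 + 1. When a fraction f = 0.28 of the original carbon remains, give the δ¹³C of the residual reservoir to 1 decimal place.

Rayleigh residual: δ_res = (δ₀ + 1000)·f^(α−1) − 1000
α = ε/1000 + 1 = 0.98560, so α − 1 = -0.01440
f^(α−1) = 0.28^(-0.01440) = 1.018500
δ_res = (-3.5 + 1000) × 1.018500 − 1000 = 1014.935 − 1000 = 14.93‰

14.9‰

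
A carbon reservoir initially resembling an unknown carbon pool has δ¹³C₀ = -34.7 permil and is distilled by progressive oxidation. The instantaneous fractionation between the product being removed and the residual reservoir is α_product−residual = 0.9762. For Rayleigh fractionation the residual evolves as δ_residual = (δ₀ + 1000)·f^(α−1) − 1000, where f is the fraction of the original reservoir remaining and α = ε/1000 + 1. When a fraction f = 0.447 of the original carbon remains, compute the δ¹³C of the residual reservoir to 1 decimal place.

-16.0 permil

Rayleigh residual: δ_res = (δ₀ + 1000)·f^(α−1) − 1000
α − 1 = -0.02380
f^(α−1) = 0.447^(-0.02380) = 1.019348
δ_res = (-34.7 + 1000) × 1.019348 − 1000 = 983.977 − 1000 = -16.02 permil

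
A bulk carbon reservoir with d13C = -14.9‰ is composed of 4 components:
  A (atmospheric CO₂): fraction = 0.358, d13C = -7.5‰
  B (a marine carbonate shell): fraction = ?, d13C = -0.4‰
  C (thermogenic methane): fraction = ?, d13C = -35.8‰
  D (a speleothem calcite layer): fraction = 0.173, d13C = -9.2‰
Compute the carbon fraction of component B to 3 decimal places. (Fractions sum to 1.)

Let f_B and f_C be the unknown fractions; fractions sum to 1 so f_B + f_C = 0.469.
Mass balance: Σ fᵢ·δᵢ = δ_bulk ⇒ f_B·(-0.4) + f_C·(-35.8) = -14.9 − (-4.277) = -10.623
Substitute f_C = 0.469 − f_B:
f_B·(-0.4 − -35.8) = -10.623 − 0.469×(-35.8) = 6.167
f_B = 6.167 / 35.4 = 0.1742

0.174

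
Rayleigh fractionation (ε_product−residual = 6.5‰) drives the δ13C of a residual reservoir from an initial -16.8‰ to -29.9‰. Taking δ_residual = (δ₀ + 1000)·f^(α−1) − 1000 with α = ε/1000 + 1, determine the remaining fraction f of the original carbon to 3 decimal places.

0.127

α − 1 = ε/1000 = 0.0065
(δ_res + 1000)/(δ₀ + 1000) = (-29.9 + 1000)/(-16.8 + 1000) = 970.1/983.2 = 0.986676
f = 0.986676^(1/0.0065) = exp(ln(0.986676)/0.0065) = exp(-0.01341/0.0065)
f = exp(-2.0636) = 0.1270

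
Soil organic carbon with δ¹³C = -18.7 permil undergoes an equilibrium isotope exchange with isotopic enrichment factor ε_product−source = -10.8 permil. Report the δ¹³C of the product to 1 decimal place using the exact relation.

To first order, δ_product ≈ δ_source + ε = -29.5 permil.
Exactly, δ_product = (δ_source + 1000)·(ε/1000 + 1) − 1000.
δ_product = (-18.7 + 1000) × (-10.8/1000 + 1) − 1000
δ_product = -29.30 permil

-29.3 permil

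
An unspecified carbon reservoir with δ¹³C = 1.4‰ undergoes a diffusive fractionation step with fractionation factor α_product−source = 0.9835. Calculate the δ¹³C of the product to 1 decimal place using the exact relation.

-15.1‰

δ_product = (δ_source + 1000)·α − 1000
δ_product = (1.4 + 1000) × 0.9835 − 1000
δ_product = 984.877 − 1000 = -15.12‰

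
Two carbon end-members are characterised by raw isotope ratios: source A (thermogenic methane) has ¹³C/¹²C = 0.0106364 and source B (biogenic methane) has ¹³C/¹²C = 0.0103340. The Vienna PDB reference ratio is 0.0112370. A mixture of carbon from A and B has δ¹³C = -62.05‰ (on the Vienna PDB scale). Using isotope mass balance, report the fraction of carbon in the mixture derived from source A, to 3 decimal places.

δ_A = (0.0106364/0.0112370 − 1)×1000 = (0.946552 − 1)×1000 = -53.448‰
δ_B = (0.0103340/0.0112370 − 1)×1000 = (0.919640 − 1)×1000 = -80.360‰
f_A = (δ_mix − δ_B)/(δ_A − δ_B) = (-62.05 − (-80.360))/(-53.448 − (-80.360))
f_A = 18.310 / 26.911 = 0.6804

0.680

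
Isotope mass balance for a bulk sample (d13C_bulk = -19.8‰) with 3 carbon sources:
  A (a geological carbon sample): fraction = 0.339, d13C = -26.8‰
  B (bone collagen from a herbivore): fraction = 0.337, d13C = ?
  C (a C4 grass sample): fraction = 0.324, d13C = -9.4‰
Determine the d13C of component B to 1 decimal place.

Isotope mass balance: δ_bulk = Σ fᵢ·δᵢ.
-19.8 = 0.339×(-26.8) + 0.337×δ_B + 0.324×(-9.4)
0.337·δ_B = -19.8 − (-12.131) = -7.669
δ_B = -7.669 / 0.337 = -22.76‰

-22.8‰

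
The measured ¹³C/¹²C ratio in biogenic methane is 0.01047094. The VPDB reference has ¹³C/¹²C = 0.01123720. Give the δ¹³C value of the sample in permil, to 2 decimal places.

-68.19 permil

δ¹³C = (R_sample / R_standard − 1) × 1000
R_sample / R_standard = 0.01047094 / 0.01123720 = 0.931810
δ¹³C = (0.931810 − 1) × 1000 = -68.190 permil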